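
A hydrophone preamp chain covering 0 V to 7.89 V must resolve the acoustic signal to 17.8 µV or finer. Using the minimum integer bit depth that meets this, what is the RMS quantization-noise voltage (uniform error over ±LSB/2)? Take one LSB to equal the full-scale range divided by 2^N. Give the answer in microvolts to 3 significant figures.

4.34 µV

Span = 7.89 V.
Required number of levels: 7.89/17.8 µV = 443260; smallest N with 2^N ≥ that is 19.
One LSB is 7.89 V / 524288 = 15.049 µV.
RMS noise = LSB/√12 = 4.34 µV.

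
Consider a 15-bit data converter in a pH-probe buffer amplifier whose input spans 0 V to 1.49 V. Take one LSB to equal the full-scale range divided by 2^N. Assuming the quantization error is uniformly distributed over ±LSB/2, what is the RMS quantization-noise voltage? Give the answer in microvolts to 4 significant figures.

Span = 1.49 V.
LSB = 1.49 V ÷ 2^15 = 1.49/32768 V = 45.4712 µV.
σ_q = LSB/√12 = 45.4712 µV/3.4641 = 13.13 µV.

13.13 µV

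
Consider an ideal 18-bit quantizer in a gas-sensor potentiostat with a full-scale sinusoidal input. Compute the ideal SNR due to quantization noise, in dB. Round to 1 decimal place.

6.02(18) + 1.76 = 108.36 + 1.76 = 110.12 dB.

110.1 dB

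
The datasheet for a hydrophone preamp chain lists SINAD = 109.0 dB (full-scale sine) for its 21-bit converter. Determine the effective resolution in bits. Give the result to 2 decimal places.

17.81 bits

ENOB = (109.0 − 1.76)/6.02 = 17.8140 bits.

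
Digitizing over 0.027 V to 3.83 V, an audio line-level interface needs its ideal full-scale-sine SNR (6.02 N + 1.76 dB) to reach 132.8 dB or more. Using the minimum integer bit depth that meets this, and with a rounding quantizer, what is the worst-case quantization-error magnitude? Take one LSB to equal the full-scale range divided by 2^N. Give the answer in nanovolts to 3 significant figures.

Full-scale range = 3.83 V − (0.027 V) = 3.803 V.
N ≥ (132.8 − 1.76)/6.02 = 21.767 → N_min = 22.
LSB = 3.803 V ÷ 2^22 = 3.803/4194304 V = 0.90671 µV.
Max error for round-to-nearest is LSB/2 = 453 nV.

453 nV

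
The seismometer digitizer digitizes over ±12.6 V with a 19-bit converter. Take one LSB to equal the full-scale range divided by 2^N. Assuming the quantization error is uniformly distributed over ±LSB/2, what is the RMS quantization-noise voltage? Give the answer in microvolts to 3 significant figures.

Span: 12.6 V − (-12.6 V) = 25.2 V.
LSB = 25.2 V ÷ 2^19 = 25.2/524288 V = 48.065 µV.
σ_q = LSB/√12 = 48.065 µV/3.4641 = 13.9 µV.

13.9 µV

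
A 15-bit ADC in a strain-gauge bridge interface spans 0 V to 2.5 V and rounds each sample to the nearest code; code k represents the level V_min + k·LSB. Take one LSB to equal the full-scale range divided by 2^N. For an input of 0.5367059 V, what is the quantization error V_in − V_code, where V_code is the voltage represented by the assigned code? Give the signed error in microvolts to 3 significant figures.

Range is 2.5 V. LSB = 2.5 V / 2^15 ≈ 76.29 µV.
(V_in − V_min)/LSB = (0.5367059 − (0)) × 32768/2.5 = 7034.7116 → nearest code k = 7035.
V_code = 0 + (7035/32768) × 2.5 = 0.53672790527 V.
V_in − V_code = 0.5367059 − (0.53672790527) = −22.0 µV.

−22.0 µV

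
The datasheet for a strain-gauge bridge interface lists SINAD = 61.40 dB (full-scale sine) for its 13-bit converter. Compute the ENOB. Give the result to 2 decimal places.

Inverting SNR = 6.02 N + 1.76: N_eff = (61.40 − 1.76)/6.02 = 9.9070.

9.91 bits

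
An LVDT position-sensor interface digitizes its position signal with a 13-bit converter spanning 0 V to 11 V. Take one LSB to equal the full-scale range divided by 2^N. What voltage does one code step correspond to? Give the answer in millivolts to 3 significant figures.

Span = 11 V.
There are 2^13 = 8192 steps.
Step size = 11/8192 V = 1.34 mV.

1.34 mV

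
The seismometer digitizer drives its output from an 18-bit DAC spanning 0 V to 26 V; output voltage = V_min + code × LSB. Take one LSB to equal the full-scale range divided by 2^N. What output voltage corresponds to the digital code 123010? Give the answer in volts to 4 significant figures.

V_FS = 26 V. LSB = 26 V / 2^18.
V_out = 0 + 123010 × (26/262144) V
      = 0 V + 12.2004 V = 12.2004 V.

12.20 V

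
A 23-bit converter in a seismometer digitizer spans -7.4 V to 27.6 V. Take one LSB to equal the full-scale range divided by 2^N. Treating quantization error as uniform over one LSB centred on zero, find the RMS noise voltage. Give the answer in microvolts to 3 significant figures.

1.20 µV

Full-scale range = 27.6 V − (-7.4 V) = 35 V.
LSB = 35 V ÷ 2^23 = 35/8388608 V = 4.1723 µV.
V_rms = LSB/√12 = 4.1723 µV / √12 = 1.20 µV.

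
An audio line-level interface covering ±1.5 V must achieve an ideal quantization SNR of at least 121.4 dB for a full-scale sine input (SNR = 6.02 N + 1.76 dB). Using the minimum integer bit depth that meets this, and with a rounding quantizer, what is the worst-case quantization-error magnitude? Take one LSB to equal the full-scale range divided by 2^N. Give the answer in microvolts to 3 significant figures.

1.43 µV

Range = 1.5 − (-1.5) = 3 V.
6.02 N + 1.76 ≥ 121.4 gives N ≥ 19.874, so the minimum integer is 20.
LSB = 3 V / 2^20 = 2.8610 µV.
Half an LSB is 1.43 µV.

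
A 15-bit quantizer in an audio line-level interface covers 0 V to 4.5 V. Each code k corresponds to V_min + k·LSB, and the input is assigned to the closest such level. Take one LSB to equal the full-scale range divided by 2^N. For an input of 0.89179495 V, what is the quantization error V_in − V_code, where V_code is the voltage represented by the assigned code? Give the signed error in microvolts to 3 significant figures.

Full-scale range = 4.5 V. LSB = 4.5 V / 2^15 ≈ 137.3 µV.
(V_in − V_min)/LSB = (0.89179495 − (0)) × 32768/4.5 = 6493.8526 → nearest code k = 6494.
V_code = V_min + k × range/2^15 = 0 + 6494 × 4.5/32768 = 0.89181518555 V.
e = 0.89179495 − (0.89181518555) = −20.2 µV.

−20.2 µV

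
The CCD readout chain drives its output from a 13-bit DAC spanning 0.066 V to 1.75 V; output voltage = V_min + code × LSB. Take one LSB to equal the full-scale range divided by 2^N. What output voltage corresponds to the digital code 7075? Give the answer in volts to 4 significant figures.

Span: 1.75 V − (0.066 V) = 1.684 V. LSB = 1.684 V / 2^13.
V_out = 0.066 + 7075 × (1.684/8192) V
      = 0.066 + 1.45438 = 1.52038 V.

1.520 V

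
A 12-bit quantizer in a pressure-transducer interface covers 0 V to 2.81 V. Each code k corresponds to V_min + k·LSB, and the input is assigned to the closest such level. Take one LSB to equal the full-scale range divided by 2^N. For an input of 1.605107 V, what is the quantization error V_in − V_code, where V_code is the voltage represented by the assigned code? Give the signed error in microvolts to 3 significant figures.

Range is 2.81 V. LSB = 2.81 V / 2^12 ≈ 0.6860 mV.
(1.605107 − (0)) / LSB = 1.605107 × 4096/2.81 = 2339.6862. Nearest integer: k = 2340.
V_code = V_min + k × range/2^12 = 0 + 2340 × 2.81/4096 = 1.605322266 V.
Error = V_in − V_code = 1.605107 − (1.605322266) = −215 µV.

−215 µV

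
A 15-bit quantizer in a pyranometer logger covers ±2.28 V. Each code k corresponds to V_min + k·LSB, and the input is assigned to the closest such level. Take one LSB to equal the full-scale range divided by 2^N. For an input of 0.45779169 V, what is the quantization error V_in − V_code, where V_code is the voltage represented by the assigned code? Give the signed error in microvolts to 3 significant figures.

−45.2 µV

The full-scale span is 2.28 − (-2.28) = 4.56 V. LSB = 4.56 V / 2^15 ≈ 139.2 µV.
(0.45779169 − (-2.28)) / LSB = 2.73779169 × 32768/4.56 = 19673.6750. Nearest integer: k = 19674.
V_code = -2.28 + (19674/32768) × 4.56 = 0.45783691406 V.
V_in − V_code = 0.45779169 − (0.45783691406) = −45.2 µV.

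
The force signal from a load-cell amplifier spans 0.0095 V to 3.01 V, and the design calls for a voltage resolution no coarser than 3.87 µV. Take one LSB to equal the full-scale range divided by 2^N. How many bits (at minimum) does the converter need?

20 bits

Full-scale range = 3.01 V − (0.0095 V) = 3.0005 V.
Required number of levels: 3.0005/3.87 µV = 775320; smallest N with 2^N ≥ that is 20.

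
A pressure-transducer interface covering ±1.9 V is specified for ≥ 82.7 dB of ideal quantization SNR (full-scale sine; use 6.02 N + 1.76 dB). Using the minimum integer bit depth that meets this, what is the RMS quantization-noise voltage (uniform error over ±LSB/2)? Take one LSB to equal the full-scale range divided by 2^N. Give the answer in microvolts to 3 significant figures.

Span: 1.9 V − (-1.9 V) = 3.8 V.
6.02 N + 1.76 ≥ 82.7 gives N ≥ 13.445, so the minimum integer is 14.
LSB = 3.8 V ÷ 2^14 = 3.8/16384 V = 231.93 µV.
RMS noise = LSB/√12 = 67.0 µV.

67.0 µV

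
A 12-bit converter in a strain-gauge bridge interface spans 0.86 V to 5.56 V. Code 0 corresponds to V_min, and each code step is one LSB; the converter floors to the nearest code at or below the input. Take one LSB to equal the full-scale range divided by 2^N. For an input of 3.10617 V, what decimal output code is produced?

Range = 5.56 − (0.86) = 4.7 V. LSB = 4.7 V / 2^12 ≈ 1.147 mV.
(V_in − V_min) × 2^12/range = (3.10617 − (0.86)) × 4096/4.7 = 1957.513.
Floor → code = 1957.

1957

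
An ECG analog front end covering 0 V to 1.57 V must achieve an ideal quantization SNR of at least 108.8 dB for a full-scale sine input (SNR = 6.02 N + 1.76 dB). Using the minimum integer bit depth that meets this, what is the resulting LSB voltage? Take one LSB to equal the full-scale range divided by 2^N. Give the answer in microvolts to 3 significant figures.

Full-scale range = 1.57 V.
Required N = ⌈(108.8 − 1.76)/6.02⌉ = ⌈17.781⌉ = 18.
LSB = 1.57 V ÷ 2^18 = 1.57/262144 V = 5.99 µV.

5.99 µV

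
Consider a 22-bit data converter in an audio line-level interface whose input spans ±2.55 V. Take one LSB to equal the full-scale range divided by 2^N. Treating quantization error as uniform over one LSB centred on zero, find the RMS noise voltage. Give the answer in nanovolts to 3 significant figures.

351 nV

The full-scale span is 2.55 − (-2.55) = 5.1 V.
One LSB is 5.1 V / 4194304 = 1.2159 µV.
σ_q = LSB/√12 = 1.2159 µV/3.4641 = 351 nV.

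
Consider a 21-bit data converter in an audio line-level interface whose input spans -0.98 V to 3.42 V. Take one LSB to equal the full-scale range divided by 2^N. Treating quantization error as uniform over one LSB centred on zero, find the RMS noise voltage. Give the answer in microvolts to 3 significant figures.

0.606 µV

Full-scale range = 3.42 V − (-0.98 V) = 4.4 V.
LSB = 4.4 V ÷ 2^21 = 4.4/2097152 V = 2.0981 µV.
V_rms = LSB/√12 = 2.0981 µV / √12 = 0.606 µV.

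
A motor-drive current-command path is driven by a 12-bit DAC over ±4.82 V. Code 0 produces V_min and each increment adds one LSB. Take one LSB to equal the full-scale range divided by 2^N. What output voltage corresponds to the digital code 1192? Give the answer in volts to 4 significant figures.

-2.015 V

The full-scale span is 4.82 − (-4.82) = 9.64 V. LSB = 9.64 V / 2^12.
Output = V_min + (1192/4096) × range = -4.82 + 0.291016 × 9.64 V
      = -4.82 + 2.80539 = -2.01461 V.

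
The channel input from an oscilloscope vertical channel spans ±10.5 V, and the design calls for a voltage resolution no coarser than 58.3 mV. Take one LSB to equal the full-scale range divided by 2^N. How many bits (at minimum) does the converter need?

9 bits

Range = 10.5 − (-10.5) = 21 V.
Levels needed ≥ 21/58.3 mV = 360.2. 2^9 = 512 suffices, so N_min = 9.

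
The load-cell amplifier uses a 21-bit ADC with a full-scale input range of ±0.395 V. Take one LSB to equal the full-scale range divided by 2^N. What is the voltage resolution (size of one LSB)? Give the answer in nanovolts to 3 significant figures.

377 nV

Span: 0.395 V − (-0.395 V) = 0.79 V.
2^21 = 2097152 levels.
LSB = 0.79 V / 2^21 = 377 nV.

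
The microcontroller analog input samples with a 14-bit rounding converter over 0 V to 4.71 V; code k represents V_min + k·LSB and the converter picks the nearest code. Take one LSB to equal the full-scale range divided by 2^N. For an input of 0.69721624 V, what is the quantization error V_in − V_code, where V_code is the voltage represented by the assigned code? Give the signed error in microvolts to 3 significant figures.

+87.9 µV

Full-scale range = 4.71 V. LSB = 4.71 V / 2^14 ≈ 287.5 µV.
(0.69721624 − (0)) / LSB = 0.69721624 × 16384/4.71 = 2425.3059. Nearest integer: k = 2425.
V_code = 0 + (2425/16384) × 4.71 = 0.69712829590 V.
V_in − V_code = 0.69721624 − (0.69712829590) = +87.9 µV.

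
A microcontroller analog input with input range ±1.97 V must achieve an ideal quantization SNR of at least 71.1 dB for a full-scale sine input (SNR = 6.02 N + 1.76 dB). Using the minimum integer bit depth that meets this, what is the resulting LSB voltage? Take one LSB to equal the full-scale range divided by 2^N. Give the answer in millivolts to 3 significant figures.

0.962 mV

Range = 1.97 − (-1.97) = 3.94 V.
Solving 6.02 N ≥ 71.1 − 1.76: N ≥ 11.518. Round up → N = 12.
Step size = 3.94/4096 V = 0.962 mV.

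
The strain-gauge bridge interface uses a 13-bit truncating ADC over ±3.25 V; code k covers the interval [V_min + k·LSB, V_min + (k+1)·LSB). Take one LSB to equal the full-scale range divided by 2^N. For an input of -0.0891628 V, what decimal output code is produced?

3983

The full-scale span is 3.25 − (-3.25) = 6.5 V. LSB = 6.5 V / 2^13 ≈ 0.7935 mV.
V_in − V_min = -0.0891628 − (-3.25) = 3.1608372 V.
Divide by LSB: 3.1608372 × 8192/6.5 = 3983.6274.
Truncating gives code 3983.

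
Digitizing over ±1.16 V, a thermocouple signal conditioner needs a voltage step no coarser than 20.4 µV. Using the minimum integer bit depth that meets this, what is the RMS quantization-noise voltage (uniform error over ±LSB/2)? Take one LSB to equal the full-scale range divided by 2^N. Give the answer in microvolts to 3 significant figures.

5.11 µV

Span: 1.16 V − (-1.16 V) = 2.32 V.
Levels needed ≥ 2.32/20.4 µV = 113700. 2^17 = 131072 suffices, so N_min = 17.
One LSB is 2.32 V / 131072 = 17.700 µV.
V_rms = LSB/√12 = 5.11 µV.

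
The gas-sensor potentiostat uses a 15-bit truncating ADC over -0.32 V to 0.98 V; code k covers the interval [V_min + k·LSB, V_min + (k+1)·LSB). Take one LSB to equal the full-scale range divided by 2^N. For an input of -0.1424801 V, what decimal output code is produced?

4474

Full-scale range = 0.98 V − (-0.32 V) = 1.3 V. LSB = 1.3 V / 2^15 ≈ 39.67 µV.
(V_in − V_min) × 2^15/range = (-0.1424801 − (-0.32)) × 32768/1.3 = 4474.594.
Floor → code = 4474.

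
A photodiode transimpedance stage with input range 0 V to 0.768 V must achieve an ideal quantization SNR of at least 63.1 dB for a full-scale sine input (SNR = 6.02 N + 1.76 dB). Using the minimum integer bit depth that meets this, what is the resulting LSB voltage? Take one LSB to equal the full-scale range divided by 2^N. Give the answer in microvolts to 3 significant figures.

375 µV

Full-scale range = 0.768 V.
Required N = ⌈(63.1 − 1.76)/6.02⌉ = ⌈10.189⌉ = 11.
Step size = 0.768/2048 V = 375 µV.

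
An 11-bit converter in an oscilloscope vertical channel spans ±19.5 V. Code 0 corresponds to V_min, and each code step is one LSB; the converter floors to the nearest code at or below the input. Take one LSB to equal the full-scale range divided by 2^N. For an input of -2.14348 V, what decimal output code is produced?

911

The full-scale span is 19.5 − (-19.5) = 39 V. LSB = 39 V / 2^11 ≈ 19.04 mV.
code = ⌊(V_in − V_min)/LSB⌋ = ⌊(V_in − V_min) × 2^11 / range⌋
     = ⌊(-2.14348 − (-19.5)) × 2048 / 39⌋ = ⌊17.35652 × 2048/39⌋
     = ⌊911.440⌋ = 911.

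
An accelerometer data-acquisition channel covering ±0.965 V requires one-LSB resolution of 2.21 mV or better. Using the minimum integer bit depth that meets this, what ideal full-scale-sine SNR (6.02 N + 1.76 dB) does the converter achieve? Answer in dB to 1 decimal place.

62.0 dB

The full-scale span is 0.965 − (-0.965) = 1.93 V.
Need 2^N ≥ 1.93 V / 2.21 mV = 873.3 → N_min = 10.
SNR = 6.02 × 10 + 1.76 = 61.96 dB.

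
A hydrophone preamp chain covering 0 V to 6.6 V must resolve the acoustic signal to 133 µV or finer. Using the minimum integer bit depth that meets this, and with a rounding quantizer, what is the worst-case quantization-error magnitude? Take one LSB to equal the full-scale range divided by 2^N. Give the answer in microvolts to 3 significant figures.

50.4 µV

V_FS = 6.6 V.
Levels needed ≥ 6.6/133 µV = 49620. 2^16 = 65536 suffices, so N_min = 16.
Step size = 6.6/65536 V = 100.71 µV.
Max error for round-to-nearest is LSB/2 = 50.4 µV.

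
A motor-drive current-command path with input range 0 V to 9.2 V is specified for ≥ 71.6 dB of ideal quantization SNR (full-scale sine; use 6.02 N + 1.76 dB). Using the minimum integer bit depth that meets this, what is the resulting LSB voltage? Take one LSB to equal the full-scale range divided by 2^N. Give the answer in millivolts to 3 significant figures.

Full-scale range = 9.2 V.
Required N = ⌈(71.6 − 1.76)/6.02⌉ = ⌈11.601⌉ = 12.
LSB = 9.2 V ÷ 2^12 = 9.2/4096 V = 2.25 mV.

2.25 mV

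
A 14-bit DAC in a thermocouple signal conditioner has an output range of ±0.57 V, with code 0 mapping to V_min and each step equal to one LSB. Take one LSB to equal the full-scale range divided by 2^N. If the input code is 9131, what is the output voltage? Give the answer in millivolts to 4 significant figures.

65.34 mV

The full-scale span is 0.57 − (-0.57) = 1.14 V. LSB = 1.14 V / 2^14.
Output = V_min + (9131/16384) × range = -0.57 + 0.557312 × 1.14 V
      = -0.57 V + 0.635336 V = 0.0653357 V.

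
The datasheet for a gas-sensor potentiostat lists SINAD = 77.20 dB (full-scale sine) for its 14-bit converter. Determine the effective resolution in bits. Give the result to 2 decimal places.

12.53 bits

Inverting SNR = 6.02 N + 1.76: N_eff = (77.20 − 1.76)/6.02 = 12.5316.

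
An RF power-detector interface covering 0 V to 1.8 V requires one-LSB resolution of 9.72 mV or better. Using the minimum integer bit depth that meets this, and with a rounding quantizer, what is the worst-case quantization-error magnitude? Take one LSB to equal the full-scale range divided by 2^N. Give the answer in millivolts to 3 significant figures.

3.52 mV

V_FS = 1.8 V.
Need 2^N ≥ 1.8 V / 9.72 mV = 185.2 → N_min = 8.
Step size = 1.8/256 V = 7.0313 mV.
Half an LSB is 3.52 mV.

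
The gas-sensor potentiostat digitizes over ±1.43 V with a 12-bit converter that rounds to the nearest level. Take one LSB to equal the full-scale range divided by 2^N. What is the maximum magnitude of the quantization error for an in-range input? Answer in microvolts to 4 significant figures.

349.1 µV

Span: 1.43 V − (-1.43 V) = 2.86 V.
One LSB is 2.86 V / 4096 = 0.698242 mV.
|e|_max = LSB/2 = 349.1 µV.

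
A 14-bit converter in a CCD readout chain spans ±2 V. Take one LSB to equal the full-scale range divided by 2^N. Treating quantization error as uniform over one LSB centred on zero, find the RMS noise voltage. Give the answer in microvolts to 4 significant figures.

70.48 µV

Range = 2 − (-2) = 4 V.
LSB = 4 V ÷ 2^14 = 4/16384 V = 244.141 µV.
RMS of a uniform error over width LSB is LSB/√12 = 70.48 µV.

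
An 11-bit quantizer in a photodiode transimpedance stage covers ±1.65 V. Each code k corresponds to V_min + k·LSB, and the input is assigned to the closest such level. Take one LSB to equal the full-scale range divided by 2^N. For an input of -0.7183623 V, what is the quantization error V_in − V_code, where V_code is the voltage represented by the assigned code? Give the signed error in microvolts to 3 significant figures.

Full-scale range = 1.65 V − (-1.65 V) = 3.3 V. LSB = 3.3 V / 2^11 ≈ 1.611 mV.
(-0.7183623 − (-1.65)) / LSB = 0.9316377 × 2048/3.3 = 578.1800. Nearest integer: k = 578.
V_code = -1.65 + (578/2048) × 3.3 = -0.7186523438 V.
V_in − V_code = -0.7183623 − (-0.7186523438) = +290 µV.

+290 µV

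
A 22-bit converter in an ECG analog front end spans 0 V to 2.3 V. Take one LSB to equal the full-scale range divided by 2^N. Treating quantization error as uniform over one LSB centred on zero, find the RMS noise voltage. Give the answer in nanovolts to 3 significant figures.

158 nV

Full-scale range = 2.3 V.
LSB = 2.3 V / 2^22 = 0.54836 µV.
V_rms = LSB/√12 = 0.54836 µV / √12 = 158 nV.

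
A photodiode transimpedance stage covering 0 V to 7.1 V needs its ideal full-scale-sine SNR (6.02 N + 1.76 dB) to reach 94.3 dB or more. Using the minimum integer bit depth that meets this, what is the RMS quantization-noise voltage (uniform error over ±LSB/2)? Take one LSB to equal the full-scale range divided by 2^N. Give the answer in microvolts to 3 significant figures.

31.3 µV

Range is 7.1 V.
6.02 N + 1.76 ≥ 94.3 gives N ≥ 15.372, so the minimum integer is 16.
LSB = 7.1 V ÷ 2^16 = 7.1/65536 V = 108.34 µV.
RMS noise = LSB/√12 = 31.3 µV.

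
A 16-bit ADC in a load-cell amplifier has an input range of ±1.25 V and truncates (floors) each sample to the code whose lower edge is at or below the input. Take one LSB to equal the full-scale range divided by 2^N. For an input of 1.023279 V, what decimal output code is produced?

59592

The full-scale span is 1.25 − (-1.25) = 2.5 V. LSB = 2.5 V / 2^16 ≈ 38.15 µV.
V_in − V_min = 1.023279 − (-1.25) = 2.273279 V.
Divide by LSB: 2.273279 × 65536/2.5 = 59592.6450.
Truncating gives code 59592.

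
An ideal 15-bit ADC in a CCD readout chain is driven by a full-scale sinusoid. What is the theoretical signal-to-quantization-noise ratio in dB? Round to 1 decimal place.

92.1 dB

SNR = 6.02·15 + 1.76 = 92.06 dB.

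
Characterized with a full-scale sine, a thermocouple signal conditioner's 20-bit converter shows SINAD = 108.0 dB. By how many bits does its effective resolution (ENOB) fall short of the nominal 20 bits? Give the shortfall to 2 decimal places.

Effective bits = (108.0 − 1.76)/6.02 = 17.6478.
Shortfall = 20 − 17.6478 = 2.3522 bits.

2.35 bits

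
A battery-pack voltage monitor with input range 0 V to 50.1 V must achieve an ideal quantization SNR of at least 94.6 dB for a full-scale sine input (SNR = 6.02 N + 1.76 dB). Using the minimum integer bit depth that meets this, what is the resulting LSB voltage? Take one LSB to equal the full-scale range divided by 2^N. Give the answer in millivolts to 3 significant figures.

Full-scale range = 50.1 V.
Required N = ⌈(94.6 − 1.76)/6.02⌉ = ⌈15.422⌉ = 16.
LSB = 50.1 V / 2^16 = 0.764 mV.

0.764 mV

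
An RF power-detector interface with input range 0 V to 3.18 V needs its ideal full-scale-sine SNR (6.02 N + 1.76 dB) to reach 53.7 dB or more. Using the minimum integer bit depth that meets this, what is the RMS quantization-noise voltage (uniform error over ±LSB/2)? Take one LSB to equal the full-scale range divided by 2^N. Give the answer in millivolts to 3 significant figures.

Full-scale range = 3.18 V.
N ≥ (53.7 − 1.76)/6.02 = 8.628 → N_min = 9.
Step size = 3.18/512 V = 6.2109 mV.
V_rms = LSB/√12 = 1.79 mV.

1.79 mV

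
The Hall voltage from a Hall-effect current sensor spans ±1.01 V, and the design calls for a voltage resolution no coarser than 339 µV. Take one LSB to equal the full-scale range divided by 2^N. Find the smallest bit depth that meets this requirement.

Full-scale range = 1.01 V − (-1.01 V) = 2.02 V.
Required number of levels: 2.02/339 µV = 5958.7; smallest N with 2^N ≥ that is 13.

13 bits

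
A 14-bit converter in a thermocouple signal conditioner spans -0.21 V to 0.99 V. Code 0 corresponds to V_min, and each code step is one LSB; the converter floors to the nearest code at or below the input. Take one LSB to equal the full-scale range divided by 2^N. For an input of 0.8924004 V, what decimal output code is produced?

15051

Range = 0.99 − (-0.21) = 1.2 V. LSB = 1.2 V / 2^14 ≈ 73.24 µV.
(V_in − V_min) × 2^14/range = (0.8924004 − (-0.21)) × 16384/1.2 = 15051.440.
Floor → code = 15051.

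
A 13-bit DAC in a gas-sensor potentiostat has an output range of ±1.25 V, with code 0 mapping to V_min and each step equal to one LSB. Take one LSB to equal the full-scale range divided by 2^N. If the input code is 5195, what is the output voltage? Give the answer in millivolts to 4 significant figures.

Full-scale range = 1.25 V − (-1.25 V) = 2.5 V. LSB = 2.5 V / 2^13.
V_out = V_min + code × LSB = -1.25 V + 5195 × 2.5 V / 8192
      = -1.25 V + 1.58539 V = 0.335388 V.

335.4 mV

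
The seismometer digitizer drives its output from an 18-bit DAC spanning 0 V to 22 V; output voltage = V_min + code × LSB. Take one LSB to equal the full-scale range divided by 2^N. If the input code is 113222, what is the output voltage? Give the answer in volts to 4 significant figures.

9.502 V

Range is 22 V. LSB = 22 V / 2^18.
V_out = 0 + 113222 × (22/262144) V
      = 0 V + 9.50197 V = 9.50197 V.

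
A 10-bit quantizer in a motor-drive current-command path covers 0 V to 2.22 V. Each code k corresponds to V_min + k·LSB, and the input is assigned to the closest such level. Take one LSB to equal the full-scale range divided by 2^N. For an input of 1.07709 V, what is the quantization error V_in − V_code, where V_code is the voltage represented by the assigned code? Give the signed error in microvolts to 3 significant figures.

Range is 2.22 V. LSB = 2.22 V / 2^10 ≈ 2.168 mV.
(V_in − V_min)/LSB = (1.07709 − (0)) × 1024/2.22 = 496.8199 → nearest code k = 497.
V_code = V_min + k × range/2^10 = 0 + 497 × 2.22/1024 = 1.077480469 V.
V_in − V_code = 1.07709 − (1.077480469) = −390 µV.

−390 µV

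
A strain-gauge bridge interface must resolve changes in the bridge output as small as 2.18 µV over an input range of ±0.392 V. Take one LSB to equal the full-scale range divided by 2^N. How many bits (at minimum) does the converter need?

Span: 0.392 V − (-0.392 V) = 0.784 V.
Required number of levels: 0.784/2.18 µV = 359630; smallest N with 2^N ≥ that is 19.

19 bits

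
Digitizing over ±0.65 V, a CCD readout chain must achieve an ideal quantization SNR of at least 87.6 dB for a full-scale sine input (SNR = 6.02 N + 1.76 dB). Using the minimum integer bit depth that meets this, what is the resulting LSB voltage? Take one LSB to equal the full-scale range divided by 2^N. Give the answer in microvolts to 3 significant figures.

Range = 0.65 − (-0.65) = 1.3 V.
N ≥ (87.6 − 1.76)/6.02 = 14.259 → N_min = 15.
LSB = 1.3 V / 2^15 = 39.7 µV.

39.7 µV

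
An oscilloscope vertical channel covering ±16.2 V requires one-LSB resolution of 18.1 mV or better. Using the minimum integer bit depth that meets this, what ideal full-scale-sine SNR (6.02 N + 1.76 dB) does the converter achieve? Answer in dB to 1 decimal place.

Range = 16.2 − (-16.2) = 32.4 V.
32.4 V / 18.1 mV = 1790. Since 2^10 = 1024 and 2^11 = 2048, N = 11.
SNR = 6.02 × 11 + 1.76 = 67.98 dB.

68.0 dB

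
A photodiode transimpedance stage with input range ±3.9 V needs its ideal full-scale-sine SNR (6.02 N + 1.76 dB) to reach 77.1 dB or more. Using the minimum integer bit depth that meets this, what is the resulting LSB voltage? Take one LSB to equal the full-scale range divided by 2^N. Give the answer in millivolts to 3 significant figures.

Range = 3.9 − (-3.9) = 7.8 V.
6.02 N + 1.76 ≥ 77.1 gives N ≥ 12.515, so the minimum integer is 13.
One LSB is 7.8 V / 8192 = 0.952 mV.

0.952 mV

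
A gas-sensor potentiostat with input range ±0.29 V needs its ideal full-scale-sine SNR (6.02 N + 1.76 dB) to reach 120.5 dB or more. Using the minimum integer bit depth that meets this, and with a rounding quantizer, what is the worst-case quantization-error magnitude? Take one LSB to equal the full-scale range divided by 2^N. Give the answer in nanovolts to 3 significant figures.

277 nV

Span: 0.29 V − (-0.29 V) = 0.58 V.
N ≥ (120.5 − 1.76)/6.02 = 19.724 → N_min = 20.
LSB = 0.58 V ÷ 2^20 = 0.58/1048576 V = 0.55313 µV.
Max error for round-to-nearest is LSB/2 = 277 nV.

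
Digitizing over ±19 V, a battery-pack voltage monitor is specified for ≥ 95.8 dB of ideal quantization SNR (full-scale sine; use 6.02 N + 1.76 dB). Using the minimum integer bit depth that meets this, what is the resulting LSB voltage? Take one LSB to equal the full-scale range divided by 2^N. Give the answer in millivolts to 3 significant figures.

0.580 mV

The full-scale span is 19 − (-19) = 38 V.
N ≥ (95.8 − 1.76)/6.02 = 15.621 → N_min = 16.
LSB = 38 V ÷ 2^16 = 38/65536 V = 0.580 mV.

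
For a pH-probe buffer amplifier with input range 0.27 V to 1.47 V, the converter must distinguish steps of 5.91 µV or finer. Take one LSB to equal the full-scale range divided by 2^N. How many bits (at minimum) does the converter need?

18 bits

Full-scale range = 1.47 V − (0.27 V) = 1.2 V.
Levels needed ≥ 1.2/5.91 µV = 203000. 2^18 = 262144 suffices, so N_min = 18.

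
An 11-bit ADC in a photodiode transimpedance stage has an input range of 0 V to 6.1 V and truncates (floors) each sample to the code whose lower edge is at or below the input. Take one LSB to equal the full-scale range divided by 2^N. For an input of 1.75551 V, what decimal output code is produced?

Range is 6.1 V. LSB = 6.1 V / 2^11 ≈ 2.979 mV.
code = ⌊(V_in − V_min)/LSB⌋ = ⌊(V_in − V_min) × 2^11 / range⌋
     = ⌊(1.75551 − (0)) × 2048 / 6.1⌋ = ⌊1.75551 × 2048/6.1⌋
     = ⌊589.391⌋ = 589.

589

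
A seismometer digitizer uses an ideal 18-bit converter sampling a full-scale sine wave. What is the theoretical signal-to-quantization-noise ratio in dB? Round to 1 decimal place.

For an ideal N-bit converter with full-scale sine input, SNR = 6.02 N + 1.76 dB. SNR = 6.02 × 18 + 1.76 = 108.36 + 1.76 = 110.12 dB.

110.1 dB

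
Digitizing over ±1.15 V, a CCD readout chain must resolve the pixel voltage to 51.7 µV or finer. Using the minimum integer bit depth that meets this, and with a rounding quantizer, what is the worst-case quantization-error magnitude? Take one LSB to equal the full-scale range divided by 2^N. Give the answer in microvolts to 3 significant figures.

17.5 µV

The full-scale span is 1.15 − (-1.15) = 2.3 V.
2.3 V / 51.7 µV = 44490. Since 2^15 = 32768 and 2^16 = 65536, N = 16.
LSB = 2.3 V ÷ 2^16 = 2.3/65536 V = 35.095 µV.
Half an LSB is 17.5 µV.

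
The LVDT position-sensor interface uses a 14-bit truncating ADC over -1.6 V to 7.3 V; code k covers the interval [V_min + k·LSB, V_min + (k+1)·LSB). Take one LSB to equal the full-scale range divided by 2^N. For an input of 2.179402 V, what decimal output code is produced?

Full-scale range = 7.3 V − (-1.6 V) = 8.9 V. LSB = 8.9 V / 2^14 ≈ 0.5432 mV.
V_in − V_min = 2.179402 − (-1.6) = 3.779402 V.
Divide by LSB: 3.779402 × 16384/8.9 = 6957.4969.
Truncating gives code 6957.

6957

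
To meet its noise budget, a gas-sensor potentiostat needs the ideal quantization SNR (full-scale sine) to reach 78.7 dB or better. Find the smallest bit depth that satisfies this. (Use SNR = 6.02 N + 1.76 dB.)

13 bits

6.02 N + 1.76 ≥ 78.7 gives N ≥ 12.781, so the minimum integer is 13.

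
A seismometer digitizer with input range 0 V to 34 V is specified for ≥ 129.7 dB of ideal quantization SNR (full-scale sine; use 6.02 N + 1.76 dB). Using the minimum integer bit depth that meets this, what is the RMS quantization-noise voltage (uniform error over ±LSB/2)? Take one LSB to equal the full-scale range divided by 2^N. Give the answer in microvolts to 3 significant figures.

2.34 µV

Full-scale range = 34 V.
6.02 N + 1.76 ≥ 129.7 gives N ≥ 21.252, so the minimum integer is 22.
Step size = 34/4194304 V = 8.1062 µV.
V_rms = LSB/√12 = 2.34 µV.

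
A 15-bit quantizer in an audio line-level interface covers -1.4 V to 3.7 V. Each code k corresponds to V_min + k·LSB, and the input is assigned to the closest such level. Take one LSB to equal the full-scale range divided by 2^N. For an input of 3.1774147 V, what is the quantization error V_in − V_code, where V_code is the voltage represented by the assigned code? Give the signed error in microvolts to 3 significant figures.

+52.6 µV

Span: 3.7 V − (-1.4 V) = 5.1 V. LSB = 5.1 V / 2^15 ≈ 155.6 µV.
(3.1774147 − (-1.4)) / LSB = 4.5774147 × 32768/5.1 = 29410.3382. Nearest integer: k = 29410.
Reconstructed level: -1.4 + 29410 × 5.1/32768 V = 3.1773620605 V.
e = 3.1774147 − (3.1773620605) = +52.6 µV.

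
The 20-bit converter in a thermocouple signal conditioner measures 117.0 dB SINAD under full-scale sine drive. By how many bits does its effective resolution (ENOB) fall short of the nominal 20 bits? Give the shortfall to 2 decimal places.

N_eff = (117.0 − 1.76)/6.02 = 19.1429 bits.
20 − 19.1429 = 0.86 bits below nominal.

0.86 bits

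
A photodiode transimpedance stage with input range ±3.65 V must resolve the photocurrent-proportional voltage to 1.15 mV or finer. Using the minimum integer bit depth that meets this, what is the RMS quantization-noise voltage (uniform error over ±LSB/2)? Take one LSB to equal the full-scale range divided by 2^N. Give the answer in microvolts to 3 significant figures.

257 µV

Range = 3.65 − (-3.65) = 7.3 V.
7.3 V / 1.15 mV = 6348. Since 2^12 = 4096 and 2^13 = 8192, N = 13.
LSB = 7.3 V ÷ 2^13 = 7.3/8192 V = 0.89111 mV.
σ_q = LSB/√12 = 0.89111 mV/3.4641 = 257 µV.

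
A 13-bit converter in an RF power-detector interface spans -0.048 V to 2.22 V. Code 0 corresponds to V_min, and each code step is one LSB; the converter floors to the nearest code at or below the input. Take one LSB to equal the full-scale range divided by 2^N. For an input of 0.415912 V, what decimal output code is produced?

1675

Range = 2.22 − (-0.048) = 2.268 V. LSB = 2.268 V / 2^13 ≈ 276.9 µV.
(V_in − V_min) × 2^13/range = (0.415912 − (-0.048)) × 8192/2.268 = 1675.647.
Floor → code = 1675.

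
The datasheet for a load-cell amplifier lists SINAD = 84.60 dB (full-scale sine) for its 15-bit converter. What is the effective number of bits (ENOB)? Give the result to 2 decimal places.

13.76 bits

ENOB = (SINAD − 1.76) / 6.02 = (84.60 − 1.76) / 6.02 = 82.84 / 6.02 = 13.7608.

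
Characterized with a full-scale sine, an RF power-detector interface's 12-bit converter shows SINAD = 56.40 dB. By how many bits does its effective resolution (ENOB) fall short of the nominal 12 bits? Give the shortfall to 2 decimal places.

2.92 bits

Effective bits = (56.40 − 1.76)/6.02 = 9.0764.
Lost resolution: 12 − 9.0764 = 2.9236 bits.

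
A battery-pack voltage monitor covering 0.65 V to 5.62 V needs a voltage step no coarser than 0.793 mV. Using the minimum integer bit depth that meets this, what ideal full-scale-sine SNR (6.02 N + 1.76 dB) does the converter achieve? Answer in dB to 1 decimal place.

80.0 dB

Span: 5.62 V − (0.65 V) = 4.97 V.
4.97 V / 0.793 mV = 6267. Since 2^12 = 4096 and 2^13 = 8192, N = 13.
Ideal SNR at N = 13: 6.02·13 + 1.76 = 80.0 dB.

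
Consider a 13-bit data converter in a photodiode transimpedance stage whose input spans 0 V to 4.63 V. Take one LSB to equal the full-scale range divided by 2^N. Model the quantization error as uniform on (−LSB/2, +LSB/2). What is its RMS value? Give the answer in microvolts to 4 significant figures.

163.2 µV

V_FS = 4.63 V.
LSB = 4.63 V / 2^13 = 0.565186 mV.
σ_q = LSB/√12 = 0.565186 mV/3.4641 = 163.2 µV.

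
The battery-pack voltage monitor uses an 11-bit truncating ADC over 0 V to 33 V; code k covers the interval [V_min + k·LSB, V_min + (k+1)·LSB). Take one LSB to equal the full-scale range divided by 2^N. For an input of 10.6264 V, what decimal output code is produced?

659

Span = 33 V. LSB = 33 V / 2^11 ≈ 16.11 mV.
code = ⌊(V_in − V_min)/LSB⌋ = ⌊(V_in − V_min) × 2^11 / range⌋
     = ⌊(10.6264 − (0)) × 2048 / 33⌋ = ⌊10.6264 × 2048/33⌋
     = ⌊659.481⌋ = 659.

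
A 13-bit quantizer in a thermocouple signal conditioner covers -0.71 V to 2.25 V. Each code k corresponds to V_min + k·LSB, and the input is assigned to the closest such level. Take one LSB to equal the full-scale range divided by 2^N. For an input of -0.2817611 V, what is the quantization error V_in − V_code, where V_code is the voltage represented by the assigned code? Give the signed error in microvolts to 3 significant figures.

Span: 2.25 V − (-0.71 V) = 2.96 V. LSB = 2.96 V / 2^13 ≈ 361.3 µV.
(V_in − V_min)/LSB = (-0.2817611 − (-0.71)) × 8192/2.96 = 1185.1801 → nearest code k = 1185.
Reconstructed level: -0.71 + 1185 × 2.96/8192 V = -0.2818261719 V.
Error = V_in − V_code = -0.2817611 − (-0.2818261719) = +65.1 µV.

+65.1 µV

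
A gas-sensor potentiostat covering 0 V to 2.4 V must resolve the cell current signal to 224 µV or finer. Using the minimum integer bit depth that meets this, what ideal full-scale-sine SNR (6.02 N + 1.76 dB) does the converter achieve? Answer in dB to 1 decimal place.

Span = 2.4 V.
Need 2^N ≥ 2.4 V / 224 µV = 10710 → N_min = 14.
Ideal SNR at N = 14: 6.02·14 + 1.76 = 86.0 dB.

86.0 dB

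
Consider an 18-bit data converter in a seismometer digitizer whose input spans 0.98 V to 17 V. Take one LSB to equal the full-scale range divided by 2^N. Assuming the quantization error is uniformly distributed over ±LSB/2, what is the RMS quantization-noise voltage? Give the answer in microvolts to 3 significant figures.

Range = 17 − (0.98) = 16.02 V.
One LSB is 16.02 V / 262144 = 61.111 µV.
V_rms = LSB/√12 = 61.111 µV / √12 = 17.6 µV.

17.6 µV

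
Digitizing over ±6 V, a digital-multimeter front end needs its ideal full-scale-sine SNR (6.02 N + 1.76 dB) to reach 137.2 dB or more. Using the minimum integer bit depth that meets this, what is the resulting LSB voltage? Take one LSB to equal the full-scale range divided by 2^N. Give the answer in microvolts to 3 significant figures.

Full-scale range = 6 V − (-6 V) = 12 V.
Solving 6.02 N ≥ 137.2 − 1.76: N ≥ 22.498. Round up → N = 23.
LSB = 12 V ÷ 2^23 = 12/8388608 V = 1.43 µV.

1.43 µV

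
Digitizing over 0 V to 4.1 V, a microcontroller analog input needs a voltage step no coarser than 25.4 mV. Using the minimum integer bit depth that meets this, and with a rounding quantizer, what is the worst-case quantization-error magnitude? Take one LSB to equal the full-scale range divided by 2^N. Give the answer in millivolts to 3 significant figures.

Full-scale range = 4.1 V.
4.1 V / 25.4 mV = 161.4. Since 2^7 = 128 and 2^8 = 256, N = 8.
One LSB is 4.1 V / 256 = 16.016 mV.
Max error for round-to-nearest is LSB/2 = 8.01 mV.

8.01 mV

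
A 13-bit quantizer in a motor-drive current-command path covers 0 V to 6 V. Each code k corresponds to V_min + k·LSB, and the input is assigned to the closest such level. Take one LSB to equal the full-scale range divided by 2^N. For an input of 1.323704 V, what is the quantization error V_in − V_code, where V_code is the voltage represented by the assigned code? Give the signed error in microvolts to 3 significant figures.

V_FS = 6 V. LSB = 6 V / 2^13 ≈ 0.7324 mV.
(V_in − V_min)/LSB = (1.323704 − (0)) × 8192/6 = 1807.2972 → nearest code k = 1807.
V_code = V_min + k × range/2^13 = 0 + 1807 × 6/8192 = 1.323486328 V.
V_in − V_code = 1.323704 − (1.323486328) = +218 µV.

+218 µV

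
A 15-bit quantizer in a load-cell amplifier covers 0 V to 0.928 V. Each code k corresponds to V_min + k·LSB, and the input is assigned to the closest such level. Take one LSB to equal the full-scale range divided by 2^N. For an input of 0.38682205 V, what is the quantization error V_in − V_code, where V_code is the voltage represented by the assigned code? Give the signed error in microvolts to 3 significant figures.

Range is 0.928 V. LSB = 0.928 V / 2^15 ≈ 28.32 µV.
Position in LSBs: (0.38682205 − (0)) × 32768/0.928 = 13658.8200; rounding gives k = 13659.
Reconstructed level: 0 + 13659 × 0.928/32768 V = 0.38682714844 V.
Error = V_in − V_code = 0.38682205 − (0.38682714844) = −5.10 µV.

−5.10 µV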